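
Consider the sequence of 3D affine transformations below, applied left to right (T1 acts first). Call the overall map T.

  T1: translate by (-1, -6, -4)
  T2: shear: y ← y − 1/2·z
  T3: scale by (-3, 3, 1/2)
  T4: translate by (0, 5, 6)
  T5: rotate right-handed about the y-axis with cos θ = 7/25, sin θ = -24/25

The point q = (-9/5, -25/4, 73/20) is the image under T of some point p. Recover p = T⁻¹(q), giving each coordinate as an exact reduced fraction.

T1 = [1 0 0 -1; 0 1 0 -6; 0 0 1 -4; 0 0 0 1]
T2·T1 = [1 0 0 -1; 0 1 -1/2 -4; 0 0 1 -4; 0 0 0 1]
T3·…·T1 = [-3 0 0 3; 0 3 -3/2 -12; 0 0 1/2 -2; 0 0 0 1]
T4·…·T1 = [-3 0 0 3; 0 3 -3/2 -7; 0 0 1/2 4; 0 0 0 1]
T5·…·T1 = [-21/25 0 -12/25 -3; 0 3 -3/2 -7; -72/25 0 7/50 4; 0 0 0 1]
det M = -9/2; M⁻¹ = [-7/75 0 -8/25 1; -24/25 1/3 7/25 -5/3; -48/25 0 14/25 -8; 0 0 0 1]
M⁻¹ · (-9/5, -25/4, 73/20)ᵀ = (0, -1, -5/2)ᵀ

p = (0, -1, -5/2)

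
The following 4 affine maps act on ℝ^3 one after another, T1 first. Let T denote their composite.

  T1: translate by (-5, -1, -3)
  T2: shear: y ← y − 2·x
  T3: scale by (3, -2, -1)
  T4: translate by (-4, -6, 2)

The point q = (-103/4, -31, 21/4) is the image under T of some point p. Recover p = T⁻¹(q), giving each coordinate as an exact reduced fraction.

p = (-9/4, -1, -1/4)

T1 = [1 0 0 -5; 0 1 0 -1; 0 0 1 -3; 0 0 0 1]
T2·T1 = [1 0 0 -5; -2 1 0 9; 0 0 1 -3; 0 0 0 1]
T3·…·T1 = [3 0 0 -15; 4 -2 0 -18; 0 0 -1 3; 0 0 0 1]
T4·…·T1 = [3 0 0 -19; 4 -2 0 -24; 0 0 -1 5; 0 0 0 1]
det M = 6; M⁻¹ = [1/3 0 0 19/3; 2/3 -1/2 0 2/3; 0 0 -1 5; 0 0 0 1]
M⁻¹ · (-103/4, -31, 21/4)ᵀ = (-9/4, -1, -1/4)ᵀ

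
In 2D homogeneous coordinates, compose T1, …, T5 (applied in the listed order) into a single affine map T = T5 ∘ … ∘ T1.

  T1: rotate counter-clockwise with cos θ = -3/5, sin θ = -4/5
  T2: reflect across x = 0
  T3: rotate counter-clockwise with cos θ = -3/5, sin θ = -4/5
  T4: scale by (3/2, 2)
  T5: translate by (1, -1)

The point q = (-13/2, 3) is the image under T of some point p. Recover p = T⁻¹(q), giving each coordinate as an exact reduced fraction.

p = (5, 2)

T1 = [-3/5 4/5 0; -4/5 -3/5 0; 0 0 1]
T2·T1 = [3/5 -4/5 0; -4/5 -3/5 0; 0 0 1]
T3·…·T1 = [-1 0 0; 0 1 0; 0 0 1]
T4·…·T1 = [-3/2 0 0; 0 2 0; 0 0 1]
T5·…·T1 = [-3/2 0 1; 0 2 -1; 0 0 1]
det M = -3; M⁻¹ = [-2/3 0 2/3; 0 1/2 1/2; 0 0 1]
M⁻¹ · (-13/2, 3)ᵀ = (5, 2)ᵀ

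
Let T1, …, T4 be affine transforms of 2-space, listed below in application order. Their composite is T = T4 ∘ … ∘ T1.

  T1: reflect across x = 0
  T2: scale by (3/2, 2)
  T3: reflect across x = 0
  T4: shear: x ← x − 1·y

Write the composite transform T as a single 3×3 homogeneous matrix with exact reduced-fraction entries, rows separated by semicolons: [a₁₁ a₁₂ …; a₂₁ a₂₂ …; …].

T = [3/2 -2 0; 0 2 0; 0 0 1]

T1 = [-1 0 0; 0 1 0; 0 0 1]
T2·T1 = [-3/2 0 0; 0 2 0; 0 0 1]
T3·…·T1 = [3/2 0 0; 0 2 0; 0 0 1]
T4·…·T1 = [3/2 -2 0; 0 2 0; 0 0 1]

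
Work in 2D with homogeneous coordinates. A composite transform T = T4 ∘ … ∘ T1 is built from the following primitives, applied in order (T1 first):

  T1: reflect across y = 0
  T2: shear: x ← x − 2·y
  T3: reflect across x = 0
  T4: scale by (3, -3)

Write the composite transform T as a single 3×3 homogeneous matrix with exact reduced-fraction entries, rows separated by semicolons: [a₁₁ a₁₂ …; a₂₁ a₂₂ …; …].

T1 = [1 0 0; 0 -1 0; 0 0 1]
T2·T1 = [1 2 0; 0 -1 0; 0 0 1]
T3·…·T1 = [-1 -2 0; 0 -1 0; 0 0 1]
T4·…·T1 = [-3 -6 0; 0 3 0; 0 0 1]

T = [-3 -6 0; 0 3 0; 0 0 1]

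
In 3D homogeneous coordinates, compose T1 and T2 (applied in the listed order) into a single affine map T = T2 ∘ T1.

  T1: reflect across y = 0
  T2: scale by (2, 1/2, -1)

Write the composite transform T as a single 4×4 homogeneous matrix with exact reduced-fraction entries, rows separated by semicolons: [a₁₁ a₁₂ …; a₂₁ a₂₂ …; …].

T1 = [1 0 0 0; 0 -1 0 0; 0 0 1 0; 0 0 0 1]
T2·T1 = [2 0 0 0; 0 -1/2 0 0; 0 0 -1 0; 0 0 0 1]

T = [2 0 0 0; 0 -1/2 0 0; 0 0 -1 0; 0 0 0 1]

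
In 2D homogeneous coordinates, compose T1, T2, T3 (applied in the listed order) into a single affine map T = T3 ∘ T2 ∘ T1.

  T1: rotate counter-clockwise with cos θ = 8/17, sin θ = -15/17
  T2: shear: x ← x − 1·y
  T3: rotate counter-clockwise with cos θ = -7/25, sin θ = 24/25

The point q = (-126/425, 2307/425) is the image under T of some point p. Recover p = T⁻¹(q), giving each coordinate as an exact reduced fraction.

T1 = [8/17 15/17 0; -15/17 8/17 0; 0 0 1]
T2·T1 = [23/17 7/17 0; -15/17 8/17 0; 0 0 1]
T3·…·T1 = [199/425 -241/425 0; 657/425 112/425 0; 0 0 1]
det M = 1; M⁻¹ = [112/425 241/425 0; -657/425 199/425 0; 0 0 1]
M⁻¹ · (-126/425, 2307/425)ᵀ = (3, 3)ᵀ

p = (3, 3)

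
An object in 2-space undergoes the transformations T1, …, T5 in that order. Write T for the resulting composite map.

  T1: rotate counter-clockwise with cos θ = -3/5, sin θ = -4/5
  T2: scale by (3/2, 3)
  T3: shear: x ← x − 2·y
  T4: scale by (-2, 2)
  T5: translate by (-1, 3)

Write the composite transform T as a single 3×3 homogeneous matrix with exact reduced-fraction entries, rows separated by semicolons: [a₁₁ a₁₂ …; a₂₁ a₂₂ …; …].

T = [-39/5 -48/5 -1; -24/5 -18/5 3; 0 0 1]

T1 = [-3/5 4/5 0; -4/5 -3/5 0; 0 0 1]
T2·T1 = [-9/10 6/5 0; -12/5 -9/5 0; 0 0 1]
T3·…·T1 = [39/10 24/5 0; -12/5 -9/5 0; 0 0 1]
T4·…·T1 = [-39/5 -48/5 0; -24/5 -18/5 0; 0 0 1]
T5·…·T1 = [-39/5 -48/5 -1; -24/5 -18/5 3; 0 0 1]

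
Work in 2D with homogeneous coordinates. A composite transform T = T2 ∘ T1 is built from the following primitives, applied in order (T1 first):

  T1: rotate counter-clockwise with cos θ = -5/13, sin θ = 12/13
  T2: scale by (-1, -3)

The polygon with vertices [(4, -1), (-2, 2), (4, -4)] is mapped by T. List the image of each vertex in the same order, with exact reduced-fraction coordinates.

image vertices: (8/13, -159/13), (14/13, 102/13), (-28/13, -204/13)

T1 rotate counter-clockwise with cos θ = -5/13, sin θ = 12/13: (4, -1) → (-8/13, 53/13); (-2, 2) → (-14/13, -34/13); (4, -4) → (28/13, 68/13)
T2 scale by (-1, -3): (-8/13, 53/13) → (8/13, -159/13); (-14/13, -34/13) → (14/13, 102/13); (28/13, 68/13) → (-28/13, -204/13)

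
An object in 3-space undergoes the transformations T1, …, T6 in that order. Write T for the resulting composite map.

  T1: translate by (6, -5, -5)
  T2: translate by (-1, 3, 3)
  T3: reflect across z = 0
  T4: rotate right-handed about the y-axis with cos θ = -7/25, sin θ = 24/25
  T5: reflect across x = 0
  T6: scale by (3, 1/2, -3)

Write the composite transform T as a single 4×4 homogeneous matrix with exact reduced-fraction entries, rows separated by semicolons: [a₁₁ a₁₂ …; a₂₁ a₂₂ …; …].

T1 = [1 0 0 6; 0 1 0 -5; 0 0 1 -5; 0 0 0 1]
T2·T1 = [1 0 0 5; 0 1 0 -2; 0 0 1 -2; 0 0 0 1]
T3·…·T1 = [1 0 0 5; 0 1 0 -2; 0 0 -1 2; 0 0 0 1]
T4·…·T1 = [-7/25 0 -24/25 13/25; 0 1 0 -2; -24/25 0 7/25 -134/25; 0 0 0 1]
T5·…·T1 = [7/25 0 24/25 -13/25; 0 1 0 -2; -24/25 0 7/25 -134/25; 0 0 0 1]
T6·…·T1 = [21/25 0 72/25 -39/25; 0 1/2 0 -1; 72/25 0 -21/25 402/25; 0 0 0 1]

T = [21/25 0 72/25 -39/25; 0 1/2 0 -1; 72/25 0 -21/25 402/25; 0 0 0 1]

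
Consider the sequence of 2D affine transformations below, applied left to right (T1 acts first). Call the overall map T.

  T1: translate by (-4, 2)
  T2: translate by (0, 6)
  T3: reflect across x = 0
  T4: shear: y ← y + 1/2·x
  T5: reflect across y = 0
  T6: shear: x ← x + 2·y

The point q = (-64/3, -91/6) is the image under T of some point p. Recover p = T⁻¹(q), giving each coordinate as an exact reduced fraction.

T1 = [1 0 -4; 0 1 2; 0 0 1]
T2·T1 = [1 0 -4; 0 1 8; 0 0 1]
T3·…·T1 = [-1 0 4; 0 1 8; 0 0 1]
T4·…·T1 = [-1 0 4; -1/2 1 10; 0 0 1]
T5·…·T1 = [-1 0 4; 1/2 -1 -10; 0 0 1]
T6·…·T1 = [0 -2 -16; 1/2 -1 -10; 0 0 1]
det M = 1; M⁻¹ = [-1 2 4; -1/2 0 -8; 0 0 1]
M⁻¹ · (-64/3, -91/6)ᵀ = (-5, 8/3)ᵀ

p = (-5, 8/3)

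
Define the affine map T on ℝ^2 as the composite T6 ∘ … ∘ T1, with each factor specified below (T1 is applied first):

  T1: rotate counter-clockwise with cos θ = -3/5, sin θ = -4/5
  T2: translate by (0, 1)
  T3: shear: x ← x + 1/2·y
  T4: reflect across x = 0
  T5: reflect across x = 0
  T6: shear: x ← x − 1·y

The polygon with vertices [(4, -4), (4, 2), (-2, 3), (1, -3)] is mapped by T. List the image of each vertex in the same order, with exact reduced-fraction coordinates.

T1 rotate counter-clockwise with cos θ = -3/5, sin θ = -4/5: (4, -4) → (-28/5, -4/5); (4, 2) → (-4/5, -22/5); (-2, 3) → (18/5, -1/5); (1, -3) → (-3, 1)
T2 translate by (0, 1): (-28/5, -4/5) → (-28/5, 1/5); (-4/5, -22/5) → (-4/5, -17/5); (18/5, -1/5) → (18/5, 4/5); (-3, 1) → (-3, 2)
T3 shear: x ← x + 1/2·y: (-28/5, 1/5) → (-11/2, 1/5); (-4/5, -17/5) → (-5/2, -17/5); (18/5, 4/5) → (4, 4/5); (-3, 2) → (-2, 2)
T4 reflect across x = 0: (-11/2, 1/5) → (11/2, 1/5); (-5/2, -17/5) → (5/2, -17/5); (4, 4/5) → (-4, 4/5); (-2, 2) → (2, 2)
T5 reflect across x = 0: (11/2, 1/5) → (-11/2, 1/5); (5/2, -17/5) → (-5/2, -17/5); (-4, 4/5) → (4, 4/5); (2, 2) → (-2, 2)
T6 shear: x ← x − 1·y: (-11/2, 1/5) → (-57/10, 1/5); (-5/2, -17/5) → (9/10, -17/5); (4, 4/5) → (16/5, 4/5); (-2, 2) → (-4, 2)

image vertices: (-57/10, 1/5), (9/10, -17/5), (16/5, 4/5), (-4, 2)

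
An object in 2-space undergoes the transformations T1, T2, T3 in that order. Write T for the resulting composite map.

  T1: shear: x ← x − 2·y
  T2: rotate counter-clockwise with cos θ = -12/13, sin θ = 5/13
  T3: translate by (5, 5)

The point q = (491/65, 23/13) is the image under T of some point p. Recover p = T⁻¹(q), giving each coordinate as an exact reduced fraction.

T1 = [1 -2 0; 0 1 0; 0 0 1]
T2·T1 = [-12/13 19/13 0; 5/13 -22/13 0; 0 0 1]
T3·…·T1 = [-12/13 19/13 5; 5/13 -22/13 5; 0 0 1]
det M = 1; M⁻¹ = [-22/13 -19/13 205/13; -5/13 -12/13 85/13; 0 0 1]
M⁻¹ · (491/65, 23/13)ᵀ = (2/5, 2)ᵀ

p = (2/5, 2)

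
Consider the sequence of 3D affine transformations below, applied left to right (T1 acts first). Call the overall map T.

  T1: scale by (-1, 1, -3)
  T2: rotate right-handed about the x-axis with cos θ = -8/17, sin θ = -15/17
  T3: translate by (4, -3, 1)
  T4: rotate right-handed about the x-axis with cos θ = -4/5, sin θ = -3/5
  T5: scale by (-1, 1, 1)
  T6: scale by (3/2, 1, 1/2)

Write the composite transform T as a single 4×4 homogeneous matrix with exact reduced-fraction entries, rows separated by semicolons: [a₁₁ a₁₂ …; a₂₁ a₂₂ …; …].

T = [3/2 0 0 -6; 0 -13/85 252/85 3; 0 42/85 39/170 1/2; 0 0 0 1]

T1 = [-1 0 0 0; 0 1 0 0; 0 0 -3 0; 0 0 0 1]
T2·T1 = [-1 0 0 0; 0 -8/17 -45/17 0; 0 -15/17 24/17 0; 0 0 0 1]
T3·…·T1 = [-1 0 0 4; 0 -8/17 -45/17 -3; 0 -15/17 24/17 1; 0 0 0 1]
T4·…·T1 = [-1 0 0 4; 0 -13/85 252/85 3; 0 84/85 39/85 1; 0 0 0 1]
T5·…·T1 = [1 0 0 -4; 0 -13/85 252/85 3; 0 84/85 39/85 1; 0 0 0 1]
T6·…·T1 = [3/2 0 0 -6; 0 -13/85 252/85 3; 0 42/85 39/170 1/2; 0 0 0 1]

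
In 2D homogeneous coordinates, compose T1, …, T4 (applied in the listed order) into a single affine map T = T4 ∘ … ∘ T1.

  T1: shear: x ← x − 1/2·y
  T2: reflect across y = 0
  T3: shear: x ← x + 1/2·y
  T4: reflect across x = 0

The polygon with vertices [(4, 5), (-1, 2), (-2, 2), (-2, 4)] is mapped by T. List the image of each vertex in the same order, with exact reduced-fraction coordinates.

T1 shear: x ← x − 1/2·y: (4, 5) → (3/2, 5); (-1, 2) → (-2, 2); (-2, 2) → (-3, 2); (-2, 4) → (-4, 4)
T2 reflect across y = 0: (3/2, 5) → (3/2, -5); (-2, 2) → (-2, -2); (-3, 2) → (-3, -2); (-4, 4) → (-4, -4)
T3 shear: x ← x + 1/2·y: (3/2, -5) → (-1, -5); (-2, -2) → (-3, -2); (-3, -2) → (-4, -2); (-4, -4) → (-6, -4)
T4 reflect across x = 0: (-1, -5) → (1, -5); (-3, -2) → (3, -2); (-4, -2) → (4, -2); (-6, -4) → (6, -4)

image vertices: (1, -5), (3, -2), (4, -2), (6, -4)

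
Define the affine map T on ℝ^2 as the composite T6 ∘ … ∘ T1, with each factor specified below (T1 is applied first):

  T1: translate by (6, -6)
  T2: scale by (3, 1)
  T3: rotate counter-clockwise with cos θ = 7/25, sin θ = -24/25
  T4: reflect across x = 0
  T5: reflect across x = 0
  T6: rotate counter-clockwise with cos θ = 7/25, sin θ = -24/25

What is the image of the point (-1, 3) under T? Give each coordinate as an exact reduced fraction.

T1 translate by (6, -6): (-1, 3) → (5, -3)
T2 scale by (3, 1): (5, -3) → (15, -3)
T3 rotate counter-clockwise with cos θ = 7/25, sin θ = -24/25: (15, -3) → (33/25, -381/25)
T4 reflect across x = 0: (33/25, -381/25) → (-33/25, -381/25)
T5 reflect across x = 0: (-33/25, -381/25) → (33/25, -381/25)
T6 rotate counter-clockwise with cos θ = 7/25, sin θ = -24/25: (33/25, -381/25) → (-8913/625, -3459/625)

T(p) = (-8913/625, -3459/625)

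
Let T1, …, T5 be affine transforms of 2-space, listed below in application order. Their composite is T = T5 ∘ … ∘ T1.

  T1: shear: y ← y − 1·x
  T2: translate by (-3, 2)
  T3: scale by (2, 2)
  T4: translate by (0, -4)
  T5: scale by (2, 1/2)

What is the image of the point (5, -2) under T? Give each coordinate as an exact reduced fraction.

T1 shear: y ← y − 1·x: (5, -2) → (5, -7)
T2 translate by (-3, 2): (5, -7) → (2, -5)
T3 scale by (2, 2): (2, -5) → (4, -10)
T4 translate by (0, -4): (4, -10) → (4, -14)
T5 scale by (2, 1/2): (4, -14) → (8, -7)

T(p) = (8, -7)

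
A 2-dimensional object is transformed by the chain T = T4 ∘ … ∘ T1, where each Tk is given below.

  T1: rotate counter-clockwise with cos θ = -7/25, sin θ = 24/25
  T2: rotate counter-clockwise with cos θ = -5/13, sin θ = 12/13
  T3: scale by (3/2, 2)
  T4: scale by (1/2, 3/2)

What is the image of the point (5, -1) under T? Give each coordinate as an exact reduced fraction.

T(p) = (-339/100, -177/25)

T1 rotate counter-clockwise with cos θ = -7/25, sin θ = 24/25: (5, -1) → (-11/25, 127/25)
T2 rotate counter-clockwise with cos θ = -5/13, sin θ = 12/13: (-11/25, 127/25) → (-113/25, -59/25)
T3 scale by (3/2, 2): (-113/25, -59/25) → (-339/50, -118/25)
T4 scale by (1/2, 3/2): (-339/50, -118/25) → (-339/100, -177/25)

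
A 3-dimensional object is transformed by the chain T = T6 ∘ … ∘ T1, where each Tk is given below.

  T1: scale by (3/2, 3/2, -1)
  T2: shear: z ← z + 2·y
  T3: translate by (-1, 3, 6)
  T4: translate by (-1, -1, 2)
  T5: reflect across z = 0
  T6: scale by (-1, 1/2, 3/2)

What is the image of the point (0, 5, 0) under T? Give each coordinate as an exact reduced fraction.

T(p) = (2, 19/4, -69/2)

T1 scale by (3/2, 3/2, -1): (0, 5, 0) → (0, 15/2, 0)
T2 shear: z ← z + 2·y: (0, 15/2, 0) → (0, 15/2, 15)
T3 translate by (-1, 3, 6): (0, 15/2, 15) → (-1, 21/2, 21)
T4 translate by (-1, -1, 2): (-1, 21/2, 21) → (-2, 19/2, 23)
T5 reflect across z = 0: (-2, 19/2, 23) → (-2, 19/2, -23)
T6 scale by (-1, 1/2, 3/2): (-2, 19/2, -23) → (2, 19/4, -69/2)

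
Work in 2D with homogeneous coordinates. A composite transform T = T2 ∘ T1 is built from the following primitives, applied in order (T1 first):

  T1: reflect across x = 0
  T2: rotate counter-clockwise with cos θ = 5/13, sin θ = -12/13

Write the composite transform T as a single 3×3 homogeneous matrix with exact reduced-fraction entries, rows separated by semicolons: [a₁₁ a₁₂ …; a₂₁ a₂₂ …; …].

T1 = [-1 0 0; 0 1 0; 0 0 1]
T2·T1 = [-5/13 12/13 0; 12/13 5/13 0; 0 0 1]

T = [-5/13 12/13 0; 12/13 5/13 0; 0 0 1]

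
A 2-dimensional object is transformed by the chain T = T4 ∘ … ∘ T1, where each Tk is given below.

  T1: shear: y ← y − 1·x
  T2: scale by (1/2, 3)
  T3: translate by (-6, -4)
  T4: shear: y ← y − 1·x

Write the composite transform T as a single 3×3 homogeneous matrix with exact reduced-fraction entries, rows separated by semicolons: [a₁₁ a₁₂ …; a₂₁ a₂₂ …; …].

T1 = [1 0 0; -1 1 0; 0 0 1]
T2·T1 = [1/2 0 0; -3 3 0; 0 0 1]
T3·…·T1 = [1/2 0 -6; -3 3 -4; 0 0 1]
T4·…·T1 = [1/2 0 -6; -7/2 3 2; 0 0 1]

T = [1/2 0 -6; -7/2 3 2; 0 0 1]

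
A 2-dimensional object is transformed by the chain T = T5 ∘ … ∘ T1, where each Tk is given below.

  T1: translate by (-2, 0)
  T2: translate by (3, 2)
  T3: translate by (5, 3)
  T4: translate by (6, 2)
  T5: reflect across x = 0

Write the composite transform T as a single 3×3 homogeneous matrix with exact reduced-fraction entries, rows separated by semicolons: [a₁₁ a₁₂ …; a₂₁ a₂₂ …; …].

T1 = [1 0 -2; 0 1 0; 0 0 1]
T2·T1 = [1 0 1; 0 1 2; 0 0 1]
T3·…·T1 = [1 0 6; 0 1 5; 0 0 1]
T4·…·T1 = [1 0 12; 0 1 7; 0 0 1]
T5·…·T1 = [-1 0 -12; 0 1 7; 0 0 1]

T = [-1 0 -12; 0 1 7; 0 0 1]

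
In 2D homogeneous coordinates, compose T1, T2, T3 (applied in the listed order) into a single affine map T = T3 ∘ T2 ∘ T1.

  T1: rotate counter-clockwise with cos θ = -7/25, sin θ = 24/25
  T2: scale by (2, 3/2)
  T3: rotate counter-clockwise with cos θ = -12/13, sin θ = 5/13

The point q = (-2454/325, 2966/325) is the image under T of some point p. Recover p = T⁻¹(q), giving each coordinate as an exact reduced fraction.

p = (-5, -4)

T1 = [-7/25 -24/25 0; 24/25 -7/25 0; 0 0 1]
T2·T1 = [-14/25 -48/25 0; 36/25 -21/50 0; 0 0 1]
T3·…·T1 = [-12/325 1257/650 0; -502/325 -114/325 0; 0 0 1]
det M = 3; M⁻¹ = [-38/325 -419/650 0; 502/975 -4/325 0; 0 0 1]
M⁻¹ · (-2454/325, 2966/325)ᵀ = (-5, -4)ᵀ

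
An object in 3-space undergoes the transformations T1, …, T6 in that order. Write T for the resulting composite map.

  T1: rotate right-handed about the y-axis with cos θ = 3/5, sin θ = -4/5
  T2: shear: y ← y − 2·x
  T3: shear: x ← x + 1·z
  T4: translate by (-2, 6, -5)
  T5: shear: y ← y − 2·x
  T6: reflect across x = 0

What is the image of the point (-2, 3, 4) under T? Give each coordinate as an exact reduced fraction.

T1 rotate right-handed about the y-axis with cos θ = 3/5, sin θ = -4/5: (-2, 3, 4) → (-22/5, 3, 4/5)
T2 shear: y ← y − 2·x: (-22/5, 3, 4/5) → (-22/5, 59/5, 4/5)
T3 shear: x ← x + 1·z: (-22/5, 59/5, 4/5) → (-18/5, 59/5, 4/5)
T4 translate by (-2, 6, -5): (-18/5, 59/5, 4/5) → (-28/5, 89/5, -21/5)
T5 shear: y ← y − 2·x: (-28/5, 89/5, -21/5) → (-28/5, 29, -21/5)
T6 reflect across x = 0: (-28/5, 29, -21/5) → (28/5, 29, -21/5)

T(p) = (28/5, 29, -21/5)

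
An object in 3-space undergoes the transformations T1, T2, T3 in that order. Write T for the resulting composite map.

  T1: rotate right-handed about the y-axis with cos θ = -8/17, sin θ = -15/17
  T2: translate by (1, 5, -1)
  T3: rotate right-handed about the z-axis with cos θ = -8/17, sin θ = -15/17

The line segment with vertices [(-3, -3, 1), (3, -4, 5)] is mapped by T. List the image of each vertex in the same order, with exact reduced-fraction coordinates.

T1 rotate right-handed about the y-axis with cos θ = -8/17, sin θ = -15/17: (-3, -3, 1) → (9/17, -3, -53/17); (3, -4, 5) → (-99/17, -4, 5/17)
T2 translate by (1, 5, -1): (9/17, -3, -53/17) → (26/17, 2, -70/17); (-99/17, -4, 5/17) → (-82/17, 1, -12/17)
T3 rotate right-handed about the z-axis with cos θ = -8/17, sin θ = -15/17: (26/17, 2, -70/17) → (302/289, -662/289, -70/17); (-82/17, 1, -12/17) → (911/289, 1094/289, -12/17)

image vertices: (302/289, -662/289, -70/17), (911/289, 1094/289, -12/17)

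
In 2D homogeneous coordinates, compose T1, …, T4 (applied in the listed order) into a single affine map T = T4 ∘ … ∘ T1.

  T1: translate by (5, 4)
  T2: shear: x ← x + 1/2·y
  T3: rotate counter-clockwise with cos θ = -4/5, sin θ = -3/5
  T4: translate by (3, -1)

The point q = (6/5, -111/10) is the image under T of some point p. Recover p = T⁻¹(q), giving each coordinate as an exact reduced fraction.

T1 = [1 0 5; 0 1 4; 0 0 1]
T2·T1 = [1 1/2 7; 0 1 4; 0 0 1]
T3·…·T1 = [-4/5 1/5 -16/5; -3/5 -11/10 -37/5; 0 0 1]
T4·…·T1 = [-4/5 1/5 -1/5; -3/5 -11/10 -42/5; 0 0 1]
det M = 1; M⁻¹ = [-11/10 -1/5 -19/10; 3/5 -4/5 -33/5; 0 0 1]
M⁻¹ · (6/5, -111/10)ᵀ = (-1, 3)ᵀ

p = (-1, 3)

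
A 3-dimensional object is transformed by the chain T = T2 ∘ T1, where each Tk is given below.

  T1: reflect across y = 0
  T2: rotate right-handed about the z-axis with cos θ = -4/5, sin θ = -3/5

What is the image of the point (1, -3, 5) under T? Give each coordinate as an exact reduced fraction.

T(p) = (1, -3, 5)

T1 reflect across y = 0: (1, -3, 5) → (1, 3, 5)
T2 rotate right-handed about the z-axis with cos θ = -4/5, sin θ = -3/5: (1, 3, 5) → (1, -3, 5)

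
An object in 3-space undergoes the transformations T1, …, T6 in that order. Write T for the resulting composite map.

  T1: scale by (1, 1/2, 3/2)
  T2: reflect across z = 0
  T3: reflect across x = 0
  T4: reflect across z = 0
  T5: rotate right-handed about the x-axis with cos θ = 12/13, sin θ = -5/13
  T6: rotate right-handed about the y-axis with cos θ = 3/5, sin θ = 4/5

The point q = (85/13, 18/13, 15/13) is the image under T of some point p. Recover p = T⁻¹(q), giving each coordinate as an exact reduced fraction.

T1 = [1 0 0 0; 0 1/2 0 0; 0 0 3/2 0; 0 0 0 1]
T2·T1 = [1 0 0 0; 0 1/2 0 0; 0 0 -3/2 0; 0 0 0 1]
T3·…·T1 = [-1 0 0 0; 0 1/2 0 0; 0 0 -3/2 0; 0 0 0 1]
T4·…·T1 = [-1 0 0 0; 0 1/2 0 0; 0 0 3/2 0; 0 0 0 1]
T5·…·T1 = [-1 0 0 0; 0 6/13 15/26 0; 0 -5/26 18/13 0; 0 0 0 1]
T6·…·T1 = [-3/5 -2/13 72/65 0; 0 6/13 15/26 0; 4/5 -3/26 54/65 0; 0 0 0 1]
det M = -3/4; M⁻¹ = [-3/5 0 4/5 0; -8/13 24/13 -6/13 0; 32/65 10/39 24/65 0; 0 0 0 1]
M⁻¹ · (85/13, 18/13, 15/13)ᵀ = (-3, -2, 4)ᵀ

p = (-3, -2, 4)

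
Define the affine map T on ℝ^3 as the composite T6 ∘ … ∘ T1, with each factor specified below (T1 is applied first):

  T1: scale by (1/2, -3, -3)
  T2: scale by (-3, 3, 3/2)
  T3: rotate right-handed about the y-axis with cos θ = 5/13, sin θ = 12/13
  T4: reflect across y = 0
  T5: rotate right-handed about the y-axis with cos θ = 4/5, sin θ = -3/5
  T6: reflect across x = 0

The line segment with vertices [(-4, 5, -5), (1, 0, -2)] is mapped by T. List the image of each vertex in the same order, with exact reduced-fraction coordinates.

T1 scale by (1/2, -3, -3): (-4, 5, -5) → (-2, -15, 15); (1, 0, -2) → (1/2, 0, 6)
T2 scale by (-3, 3, 3/2): (-2, -15, 15) → (6, -45, 45/2); (1/2, 0, 6) → (-3/2, 0, 9)
T3 rotate right-handed about the y-axis with cos θ = 5/13, sin θ = 12/13: (6, -45, 45/2) → (300/13, -45, 81/26); (-3/2, 0, 9) → (201/26, 0, 63/13)
T4 reflect across y = 0: (300/13, -45, 81/26) → (300/13, 45, 81/26); (201/26, 0, 63/13) → (201/26, 0, 63/13)
T5 rotate right-handed about the y-axis with cos θ = 4/5, sin θ = -3/5: (300/13, 45, 81/26) → (2157/130, 45, 1062/65); (201/26, 0, 63/13) → (213/65, 0, 1107/130)
T6 reflect across x = 0: (2157/130, 45, 1062/65) → (-2157/130, 45, 1062/65); (213/65, 0, 1107/130) → (-213/65, 0, 1107/130)

image vertices: (-2157/130, 45, 1062/65), (-213/65, 0, 1107/130)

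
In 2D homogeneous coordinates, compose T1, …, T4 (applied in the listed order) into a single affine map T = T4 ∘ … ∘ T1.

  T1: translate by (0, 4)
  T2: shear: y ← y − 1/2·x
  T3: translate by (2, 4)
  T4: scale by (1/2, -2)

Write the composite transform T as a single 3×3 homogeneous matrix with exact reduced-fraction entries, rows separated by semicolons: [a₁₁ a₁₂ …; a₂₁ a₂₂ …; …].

T = [1/2 0 1; 1 -2 -16; 0 0 1]

T1 = [1 0 0; 0 1 4; 0 0 1]
T2·T1 = [1 0 0; -1/2 1 4; 0 0 1]
T3·…·T1 = [1 0 2; -1/2 1 8; 0 0 1]
T4·…·T1 = [1/2 0 1; 1 -2 -16; 0 0 1]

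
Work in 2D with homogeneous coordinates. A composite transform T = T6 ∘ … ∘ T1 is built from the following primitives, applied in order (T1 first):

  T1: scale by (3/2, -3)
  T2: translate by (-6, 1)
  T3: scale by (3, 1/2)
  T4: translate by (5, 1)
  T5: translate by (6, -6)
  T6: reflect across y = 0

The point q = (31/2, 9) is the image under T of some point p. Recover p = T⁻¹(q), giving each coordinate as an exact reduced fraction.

p = (5, 3)

T1 = [3/2 0 0; 0 -3 0; 0 0 1]
T2·T1 = [3/2 0 -6; 0 -3 1; 0 0 1]
T3·…·T1 = [9/2 0 -18; 0 -3/2 1/2; 0 0 1]
T4·…·T1 = [9/2 0 -13; 0 -3/2 3/2; 0 0 1]
T5·…·T1 = [9/2 0 -7; 0 -3/2 -9/2; 0 0 1]
T6·…·T1 = [9/2 0 -7; 0 3/2 9/2; 0 0 1]
det M = 27/4; M⁻¹ = [2/9 0 14/9; 0 2/3 -3; 0 0 1]
M⁻¹ · (31/2, 9)ᵀ = (5, 3)ᵀ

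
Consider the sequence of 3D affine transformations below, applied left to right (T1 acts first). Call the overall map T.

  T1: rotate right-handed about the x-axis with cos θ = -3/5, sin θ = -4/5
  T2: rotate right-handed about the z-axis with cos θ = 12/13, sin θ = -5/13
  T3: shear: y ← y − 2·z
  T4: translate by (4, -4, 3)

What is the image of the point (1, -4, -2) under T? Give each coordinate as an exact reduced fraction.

T1 rotate right-handed about the x-axis with cos θ = -3/5, sin θ = -4/5: (1, -4, -2) → (1, 4/5, 22/5)
T2 rotate right-handed about the z-axis with cos θ = 12/13, sin θ = -5/13: (1, 4/5, 22/5) → (16/13, 23/65, 22/5)
T3 shear: y ← y − 2·z: (16/13, 23/65, 22/5) → (16/13, -549/65, 22/5)
T4 translate by (4, -4, 3): (16/13, -549/65, 22/5) → (68/13, -809/65, 37/5)

T(p) = (68/13, -809/65, 37/5)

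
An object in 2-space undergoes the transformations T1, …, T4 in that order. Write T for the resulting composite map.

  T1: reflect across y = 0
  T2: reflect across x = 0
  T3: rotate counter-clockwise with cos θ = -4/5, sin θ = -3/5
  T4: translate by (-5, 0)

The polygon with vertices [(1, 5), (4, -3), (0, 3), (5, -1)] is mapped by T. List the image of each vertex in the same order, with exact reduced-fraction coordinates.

image vertices: (-36/5, 23/5), (0, 0), (-34/5, 12/5), (-2/5, 11/5)

T1 reflect across y = 0: (1, 5) → (1, -5); (4, -3) → (4, 3); (0, 3) → (0, -3); (5, -1) → (5, 1)
T2 reflect across x = 0: (1, -5) → (-1, -5); (4, 3) → (-4, 3); (0, -3) → (0, -3); (5, 1) → (-5, 1)
T3 rotate counter-clockwise with cos θ = -4/5, sin θ = -3/5: (-1, -5) → (-11/5, 23/5); (-4, 3) → (5, 0); (0, -3) → (-9/5, 12/5); (-5, 1) → (23/5, 11/5)
T4 translate by (-5, 0): (-11/5, 23/5) → (-36/5, 23/5); (5, 0) → (0, 0); (-9/5, 12/5) → (-34/5, 12/5); (23/5, 11/5) → (-2/5, 11/5)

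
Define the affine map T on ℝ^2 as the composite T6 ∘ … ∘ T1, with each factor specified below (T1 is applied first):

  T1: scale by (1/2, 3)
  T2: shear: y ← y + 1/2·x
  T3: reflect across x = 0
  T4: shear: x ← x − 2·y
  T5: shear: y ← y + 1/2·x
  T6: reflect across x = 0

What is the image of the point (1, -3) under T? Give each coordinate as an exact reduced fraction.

T(p) = (-17, -1/4)

T1 scale by (1/2, 3): (1, -3) → (1/2, -9)
T2 shear: y ← y + 1/2·x: (1/2, -9) → (1/2, -35/4)
T3 reflect across x = 0: (1/2, -35/4) → (-1/2, -35/4)
T4 shear: x ← x − 2·y: (-1/2, -35/4) → (17, -35/4)
T5 shear: y ← y + 1/2·x: (17, -35/4) → (17, -1/4)
T6 reflect across x = 0: (17, -1/4) → (-17, -1/4)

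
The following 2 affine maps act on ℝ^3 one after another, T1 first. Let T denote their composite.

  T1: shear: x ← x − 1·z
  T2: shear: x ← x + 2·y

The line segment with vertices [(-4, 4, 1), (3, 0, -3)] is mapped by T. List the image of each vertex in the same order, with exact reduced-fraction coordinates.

image vertices: (3, 4, 1), (6, 0, -3)

T1 shear: x ← x − 1·z: (-4, 4, 1) → (-5, 4, 1); (3, 0, -3) → (6, 0, -3)
T2 shear: x ← x + 2·y: (-5, 4, 1) → (3, 4, 1); (6, 0, -3) → (6, 0, -3)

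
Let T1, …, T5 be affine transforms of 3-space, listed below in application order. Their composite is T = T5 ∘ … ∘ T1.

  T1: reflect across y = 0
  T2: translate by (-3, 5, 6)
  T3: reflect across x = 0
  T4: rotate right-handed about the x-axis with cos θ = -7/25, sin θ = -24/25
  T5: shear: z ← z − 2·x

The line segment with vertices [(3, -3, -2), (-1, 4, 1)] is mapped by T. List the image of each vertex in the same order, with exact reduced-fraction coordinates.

T1 reflect across y = 0: (3, -3, -2) → (3, 3, -2); (-1, 4, 1) → (-1, -4, 1)
T2 translate by (-3, 5, 6): (3, 3, -2) → (0, 8, 4); (-1, -4, 1) → (-4, 1, 7)
T3 reflect across x = 0: (0, 8, 4) → (0, 8, 4); (-4, 1, 7) → (4, 1, 7)
T4 rotate right-handed about the x-axis with cos θ = -7/25, sin θ = -24/25: (0, 8, 4) → (0, 8/5, -44/5); (4, 1, 7) → (4, 161/25, -73/25)
T5 shear: z ← z − 2·x: (0, 8/5, -44/5) → (0, 8/5, -44/5); (4, 161/25, -73/25) → (4, 161/25, -273/25)

image vertices: (0, 8/5, -44/5), (4, 161/25, -273/25)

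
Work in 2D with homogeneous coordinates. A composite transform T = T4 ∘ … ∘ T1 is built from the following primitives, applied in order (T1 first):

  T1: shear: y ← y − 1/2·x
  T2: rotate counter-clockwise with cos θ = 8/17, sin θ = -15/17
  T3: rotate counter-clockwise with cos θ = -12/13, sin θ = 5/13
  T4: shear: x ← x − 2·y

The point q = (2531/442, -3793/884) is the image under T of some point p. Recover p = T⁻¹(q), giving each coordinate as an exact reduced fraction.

p = (-4, 5/4)

T1 = [1 0 0; -1/2 1 0; 0 0 1]
T2·T1 = [1/34 15/17 0; -19/17 8/17 0; 0 0 1]
T3·…·T1 = [89/221 -220/221 0; 461/442 -21/221 0; 0 0 1]
T4·…·T1 = [-372/221 -178/221 0; 461/442 -21/221 0; 0 0 1]
det M = 1; M⁻¹ = [-21/221 178/221 0; -461/442 -372/221 0; 0 0 1]
M⁻¹ · (2531/442, -3793/884)ᵀ = (-4, 5/4)ᵀ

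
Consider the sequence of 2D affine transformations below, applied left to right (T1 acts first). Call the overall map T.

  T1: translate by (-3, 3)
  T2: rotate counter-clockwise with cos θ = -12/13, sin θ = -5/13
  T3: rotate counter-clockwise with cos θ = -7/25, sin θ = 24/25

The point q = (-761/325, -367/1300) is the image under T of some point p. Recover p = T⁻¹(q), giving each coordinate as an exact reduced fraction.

p = (7/4, -5)

T1 = [1 0 -3; 0 1 3; 0 0 1]
T2·T1 = [-12/13 5/13 51/13; -5/13 -12/13 -21/13; 0 0 1]
T3·…·T1 = [204/325 253/325 147/325; -253/325 204/325 1371/325; 0 0 1]
det M = 1; M⁻¹ = [204/325 -253/325 3; 253/325 204/325 -3; 0 0 1]
M⁻¹ · (-761/325, -367/1300)ᵀ = (7/4, -5)ᵀ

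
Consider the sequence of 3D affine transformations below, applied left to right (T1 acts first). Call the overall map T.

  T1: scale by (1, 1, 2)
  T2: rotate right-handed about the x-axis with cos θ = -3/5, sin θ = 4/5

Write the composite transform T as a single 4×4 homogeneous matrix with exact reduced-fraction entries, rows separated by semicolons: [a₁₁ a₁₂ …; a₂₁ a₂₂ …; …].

T = [1 0 0 0; 0 -3/5 -8/5 0; 0 4/5 -6/5 0; 0 0 0 1]

T1 = [1 0 0 0; 0 1 0 0; 0 0 2 0; 0 0 0 1]
T2·T1 = [1 0 0 0; 0 -3/5 -8/5 0; 0 4/5 -6/5 0; 0 0 0 1]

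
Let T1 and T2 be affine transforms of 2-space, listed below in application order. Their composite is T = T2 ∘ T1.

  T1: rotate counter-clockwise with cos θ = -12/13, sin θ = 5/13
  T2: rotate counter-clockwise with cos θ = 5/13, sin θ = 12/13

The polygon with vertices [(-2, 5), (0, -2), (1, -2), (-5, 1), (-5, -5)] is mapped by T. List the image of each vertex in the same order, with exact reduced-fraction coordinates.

T1 rotate counter-clockwise with cos θ = -12/13, sin θ = 5/13: (-2, 5) → (-1/13, -70/13); (0, -2) → (10/13, 24/13); (1, -2) → (-2/13, 29/13); (-5, 1) → (55/13, -37/13); (-5, -5) → (85/13, 35/13)
T2 rotate counter-clockwise with cos θ = 5/13, sin θ = 12/13: (-1/13, -70/13) → (835/169, -362/169); (10/13, 24/13) → (-238/169, 240/169); (-2/13, 29/13) → (-358/169, 121/169); (55/13, -37/13) → (719/169, 475/169); (85/13, 35/13) → (5/169, 1195/169)

image vertices: (835/169, -362/169), (-238/169, 240/169), (-358/169, 121/169), (719/169, 475/169), (5/169, 1195/169)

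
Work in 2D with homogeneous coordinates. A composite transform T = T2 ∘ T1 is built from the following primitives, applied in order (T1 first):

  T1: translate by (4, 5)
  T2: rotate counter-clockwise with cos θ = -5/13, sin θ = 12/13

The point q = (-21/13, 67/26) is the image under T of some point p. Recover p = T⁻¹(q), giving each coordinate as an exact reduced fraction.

T1 = [1 0 4; 0 1 5; 0 0 1]
T2·T1 = [-5/13 -12/13 -80/13; 12/13 -5/13 23/13; 0 0 1]
det M = 1; M⁻¹ = [-5/13 12/13 -4; -12/13 -5/13 -5; 0 0 1]
M⁻¹ · (-21/13, 67/26)ᵀ = (-1, -9/2)ᵀ

p = (-1, -9/2)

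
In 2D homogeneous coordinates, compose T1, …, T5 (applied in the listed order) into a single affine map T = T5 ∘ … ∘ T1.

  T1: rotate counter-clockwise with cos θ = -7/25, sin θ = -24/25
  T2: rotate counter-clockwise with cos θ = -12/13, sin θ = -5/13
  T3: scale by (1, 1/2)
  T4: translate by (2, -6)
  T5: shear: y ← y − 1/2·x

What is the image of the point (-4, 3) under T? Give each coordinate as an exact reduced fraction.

T1 rotate counter-clockwise with cos θ = -7/25, sin θ = -24/25: (-4, 3) → (4, 3)
T2 rotate counter-clockwise with cos θ = -12/13, sin θ = -5/13: (4, 3) → (-33/13, -56/13)
T3 scale by (1, 1/2): (-33/13, -56/13) → (-33/13, -28/13)
T4 translate by (2, -6): (-33/13, -28/13) → (-7/13, -106/13)
T5 shear: y ← y − 1/2·x: (-7/13, -106/13) → (-7/13, -205/26)

T(p) = (-7/13, -205/26)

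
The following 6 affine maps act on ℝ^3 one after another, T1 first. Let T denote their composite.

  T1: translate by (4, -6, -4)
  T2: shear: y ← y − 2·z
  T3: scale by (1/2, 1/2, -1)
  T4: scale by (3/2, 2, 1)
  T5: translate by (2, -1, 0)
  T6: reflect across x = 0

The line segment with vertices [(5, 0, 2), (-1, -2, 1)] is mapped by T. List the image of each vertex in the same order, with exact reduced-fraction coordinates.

T1 translate by (4, -6, -4): (5, 0, 2) → (9, -6, -2); (-1, -2, 1) → (3, -8, -3)
T2 shear: y ← y − 2·z: (9, -6, -2) → (9, -2, -2); (3, -8, -3) → (3, -2, -3)
T3 scale by (1/2, 1/2, -1): (9, -2, -2) → (9/2, -1, 2); (3, -2, -3) → (3/2, -1, 3)
T4 scale by (3/2, 2, 1): (9/2, -1, 2) → (27/4, -2, 2); (3/2, -1, 3) → (9/4, -2, 3)
T5 translate by (2, -1, 0): (27/4, -2, 2) → (35/4, -3, 2); (9/4, -2, 3) → (17/4, -3, 3)
T6 reflect across x = 0: (35/4, -3, 2) → (-35/4, -3, 2); (17/4, -3, 3) → (-17/4, -3, 3)

image vertices: (-35/4, -3, 2), (-17/4, -3, 3)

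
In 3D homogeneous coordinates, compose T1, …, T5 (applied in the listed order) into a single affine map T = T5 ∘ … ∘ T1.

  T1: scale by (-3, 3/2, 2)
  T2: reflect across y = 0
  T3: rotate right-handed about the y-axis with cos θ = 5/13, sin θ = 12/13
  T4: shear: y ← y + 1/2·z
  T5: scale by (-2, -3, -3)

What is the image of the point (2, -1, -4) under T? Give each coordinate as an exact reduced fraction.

T(p) = (252/13, -213/26, -96/13)

T1 scale by (-3, 3/2, 2): (2, -1, -4) → (-6, -3/2, -8)
T2 reflect across y = 0: (-6, -3/2, -8) → (-6, 3/2, -8)
T3 rotate right-handed about the y-axis with cos θ = 5/13, sin θ = 12/13: (-6, 3/2, -8) → (-126/13, 3/2, 32/13)
T4 shear: y ← y + 1/2·z: (-126/13, 3/2, 32/13) → (-126/13, 71/26, 32/13)
T5 scale by (-2, -3, -3): (-126/13, 71/26, 32/13) → (252/13, -213/26, -96/13)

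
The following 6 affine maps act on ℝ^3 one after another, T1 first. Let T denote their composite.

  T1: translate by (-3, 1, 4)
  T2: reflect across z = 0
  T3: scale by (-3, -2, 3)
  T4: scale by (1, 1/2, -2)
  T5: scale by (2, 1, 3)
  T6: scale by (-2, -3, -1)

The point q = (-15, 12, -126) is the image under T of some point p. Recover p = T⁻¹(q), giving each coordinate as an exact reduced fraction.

p = (7/4, 3, 3)

T1 = [1 0 0 -3; 0 1 0 1; 0 0 1 4; 0 0 0 1]
T2·T1 = [1 0 0 -3; 0 1 0 1; 0 0 -1 -4; 0 0 0 1]
T3·…·T1 = [-3 0 0 9; 0 -2 0 -2; 0 0 -3 -12; 0 0 0 1]
T4·…·T1 = [-3 0 0 9; 0 -1 0 -1; 0 0 6 24; 0 0 0 1]
T5·…·T1 = [-6 0 0 18; 0 -1 0 -1; 0 0 18 72; 0 0 0 1]
T6·…·T1 = [12 0 0 -36; 0 3 0 3; 0 0 -18 -72; 0 0 0 1]
det M = -648; M⁻¹ = [1/12 0 0 3; 0 1/3 0 -1; 0 0 -1/18 -4; 0 0 0 1]
M⁻¹ · (-15, 12, -126)ᵀ = (7/4, 3, 3)ᵀ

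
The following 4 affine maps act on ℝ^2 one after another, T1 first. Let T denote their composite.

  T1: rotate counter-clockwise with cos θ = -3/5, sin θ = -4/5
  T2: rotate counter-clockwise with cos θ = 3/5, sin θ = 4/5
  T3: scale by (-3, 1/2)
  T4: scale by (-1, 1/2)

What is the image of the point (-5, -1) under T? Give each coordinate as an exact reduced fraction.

T1 rotate counter-clockwise with cos θ = -3/5, sin θ = -4/5: (-5, -1) → (11/5, 23/5)
T2 rotate counter-clockwise with cos θ = 3/5, sin θ = 4/5: (11/5, 23/5) → (-59/25, 113/25)
T3 scale by (-3, 1/2): (-59/25, 113/25) → (177/25, 113/50)
T4 scale by (-1, 1/2): (177/25, 113/50) → (-177/25, 113/100)

T(p) = (-177/25, 113/100)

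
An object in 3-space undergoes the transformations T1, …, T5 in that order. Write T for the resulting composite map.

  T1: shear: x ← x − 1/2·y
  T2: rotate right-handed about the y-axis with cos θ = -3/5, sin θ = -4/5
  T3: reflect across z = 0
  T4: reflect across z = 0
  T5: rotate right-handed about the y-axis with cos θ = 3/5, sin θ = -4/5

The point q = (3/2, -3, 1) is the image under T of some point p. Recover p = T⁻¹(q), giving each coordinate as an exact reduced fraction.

T1 = [1 -1/2 0 0; 0 1 0 0; 0 0 1 0; 0 0 0 1]
T2·T1 = [-3/5 3/10 -4/5 0; 0 1 0 0; 4/5 -2/5 -3/5 0; 0 0 0 1]
T3·…·T1 = [-3/5 3/10 -4/5 0; 0 1 0 0; -4/5 2/5 3/5 0; 0 0 0 1]
T4·…·T1 = [-3/5 3/10 -4/5 0; 0 1 0 0; 4/5 -2/5 -3/5 0; 0 0 0 1]
T5·…·T1 = [-1 1/2 0 0; 0 1 0 0; 0 0 -1 0; 0 0 0 1]
det M = 1; M⁻¹ = [-1 1/2 0 0; 0 1 0 0; 0 0 -1 0; 0 0 0 1]
M⁻¹ · (3/2, -3, 1)ᵀ = (-3, -3, -1)ᵀ

p = (-3, -3, -1)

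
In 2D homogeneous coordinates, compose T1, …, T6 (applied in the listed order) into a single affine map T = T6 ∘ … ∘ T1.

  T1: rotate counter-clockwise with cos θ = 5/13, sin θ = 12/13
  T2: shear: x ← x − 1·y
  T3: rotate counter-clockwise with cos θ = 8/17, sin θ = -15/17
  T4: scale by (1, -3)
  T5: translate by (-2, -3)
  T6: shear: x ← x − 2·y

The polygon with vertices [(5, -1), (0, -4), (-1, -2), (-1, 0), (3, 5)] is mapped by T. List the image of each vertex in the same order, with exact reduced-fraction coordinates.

T1 rotate counter-clockwise with cos θ = 5/13, sin θ = 12/13: (5, -1) → (37/13, 55/13); (0, -4) → (48/13, -20/13); (-1, -2) → (19/13, -22/13); (-1, 0) → (-5/13, -12/13); (3, 5) → (-45/13, 61/13)
T2 shear: x ← x − 1·y: (37/13, 55/13) → (-18/13, 55/13); (48/13, -20/13) → (68/13, -20/13); (19/13, -22/13) → (41/13, -22/13); (-5/13, -12/13) → (7/13, -12/13); (-45/13, 61/13) → (-106/13, 61/13)
T3 rotate counter-clockwise with cos θ = 8/17, sin θ = -15/17: (-18/13, 55/13) → (681/221, 710/221); (68/13, -20/13) → (244/221, -1180/221); (41/13, -22/13) → (-2/221, -791/221); (7/13, -12/13) → (-124/221, -201/221); (-106/13, 61/13) → (67/221, 2078/221)
T4 scale by (1, -3): (681/221, 710/221) → (681/221, -2130/221); (244/221, -1180/221) → (244/221, 3540/221); (-2/221, -791/221) → (-2/221, 2373/221); (-124/221, -201/221) → (-124/221, 603/221); (67/221, 2078/221) → (67/221, -6234/221)
T5 translate by (-2, -3): (681/221, -2130/221) → (239/221, -2793/221); (244/221, 3540/221) → (-198/221, 2877/221); (-2/221, 2373/221) → (-444/221, 1710/221); (-124/221, 603/221) → (-566/221, -60/221); (67/221, -6234/221) → (-375/221, -6897/221)
T6 shear: x ← x − 2·y: (239/221, -2793/221) → (5825/221, -2793/221); (-198/221, 2877/221) → (-5952/221, 2877/221); (-444/221, 1710/221) → (-3864/221, 1710/221); (-566/221, -60/221) → (-446/221, -60/221); (-375/221, -6897/221) → (13419/221, -6897/221)

image vertices: (5825/221, -2793/221), (-5952/221, 2877/221), (-3864/221, 1710/221), (-446/221, -60/221), (13419/221, -6897/221)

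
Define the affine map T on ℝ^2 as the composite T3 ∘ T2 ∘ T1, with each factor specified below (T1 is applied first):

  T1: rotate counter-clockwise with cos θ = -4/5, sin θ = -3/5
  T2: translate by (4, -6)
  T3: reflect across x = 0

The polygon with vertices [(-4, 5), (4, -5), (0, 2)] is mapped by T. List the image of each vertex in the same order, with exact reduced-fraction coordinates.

T1 rotate counter-clockwise with cos θ = -4/5, sin θ = -3/5: (-4, 5) → (31/5, -8/5); (4, -5) → (-31/5, 8/5); (0, 2) → (6/5, -8/5)
T2 translate by (4, -6): (31/5, -8/5) → (51/5, -38/5); (-31/5, 8/5) → (-11/5, -22/5); (6/5, -8/5) → (26/5, -38/5)
T3 reflect across x = 0: (51/5, -38/5) → (-51/5, -38/5); (-11/5, -22/5) → (11/5, -22/5); (26/5, -38/5) → (-26/5, -38/5)

image vertices: (-51/5, -38/5), (11/5, -22/5), (-26/5, -38/5)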